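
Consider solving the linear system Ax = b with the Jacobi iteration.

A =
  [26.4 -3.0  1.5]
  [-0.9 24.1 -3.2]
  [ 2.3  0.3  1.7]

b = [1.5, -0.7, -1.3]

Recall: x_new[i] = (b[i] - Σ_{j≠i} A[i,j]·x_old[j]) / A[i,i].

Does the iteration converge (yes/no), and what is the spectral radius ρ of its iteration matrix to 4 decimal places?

Diagonal D = diag(26.4, 24.1, 1.7); L, U strict lower/upper.
Jacobi: T = -D⁻¹(L+U), T[1,2] = -(-3.2)/(24.1) = +0.1328; T[1,1] = 0.
  T[0,:] = [+0.0000 +0.1136 -0.0568]
  T[1,:] = [+0.0373 +0.0000 +0.1328]
  T[2,:] = [-1.3529 -0.1765 +0.0000]
|λ(T)| sorted: 0.3412, 0.2423, 0.2423.
ρ(T) = max|λ| = 0.3412; 0.3412 < 1 ⇒ converges.

yes, ρ = 0.3412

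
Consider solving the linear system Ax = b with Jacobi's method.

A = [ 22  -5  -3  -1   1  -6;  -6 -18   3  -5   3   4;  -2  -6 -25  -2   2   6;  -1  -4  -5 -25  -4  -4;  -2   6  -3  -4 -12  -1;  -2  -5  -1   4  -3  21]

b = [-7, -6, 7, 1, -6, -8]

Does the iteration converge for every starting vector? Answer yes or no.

yes

Split A = D + L + U, D = diag(22, -18, -25, -25, -12, 21).
Jacobi T = -D⁻¹(L+U): T[2,4] = -(2)/(-25) = +0.0800; T[2,2] = 0.
  T[0,:] = [+0.0000 +0.2273 +0.1364 +0.0455 -0.0455 +0.2727]
  T[1,:] = [-0.3333 +0.0000 +0.1667 -0.2778 +0.1667 +0.2222]
  T[2,:] = [-0.0800 -0.2400 +0.0000 -0.0800 +0.0800 +0.2400]
  T[3,:] = [-0.0400 -0.1600 -0.2000 +0.0000 -0.1600 -0.1600]
  T[4,:] = [-0.1667 +0.5000 -0.2500 -0.3333 +0.0000 -0.0833]
  T[5,:] = [+0.0952 +0.2381 +0.0476 -0.1905 +0.1429 +0.0000]
|λ(T)| sorted: 0.5306, 0.3407, 0.3407, 0.2412, 0.2125, 0.1773.
ρ(T) = max|λ| = 0.5306; 0.5306 < 1 ⇒ converges.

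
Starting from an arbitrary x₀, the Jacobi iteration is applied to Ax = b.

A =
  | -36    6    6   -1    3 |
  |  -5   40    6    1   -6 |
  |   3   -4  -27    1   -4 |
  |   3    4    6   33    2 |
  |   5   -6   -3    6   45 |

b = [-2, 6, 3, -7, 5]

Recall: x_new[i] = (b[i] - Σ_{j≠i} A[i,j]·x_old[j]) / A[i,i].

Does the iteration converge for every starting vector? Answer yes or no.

yes

Split A = D + L + U, D = diag(-36, 40, -27, 33, 45).
Jacobi: T = -D⁻¹(L+U), T[2,3] = -(1)/(-27) = +0.0370; T[2,2] = 0.
  T[0,:] = [+0.0000, +0.1667, +0.1667, -0.0278, +0.0833]
  T[1,:] = [+0.1250, +0.0000, -0.1500, -0.0250, +0.1500]
  T[2,:] = [+0.1111, -0.1481, +0.0000, +0.0370, -0.1481]
  T[3,:] = [-0.0909, -0.1212, -0.1818, +0.0000, -0.0606]
  T[4,:] = [-0.1111, +0.1333, +0.0667, -0.1333, +0.0000]
moduli |λ_i(T)| = 0.2546, 0.2047, 0.1478, 0.1003, 0.0024.
spectral radius ρ = 0.2546; 0.2546 < 1 ⇒ converges.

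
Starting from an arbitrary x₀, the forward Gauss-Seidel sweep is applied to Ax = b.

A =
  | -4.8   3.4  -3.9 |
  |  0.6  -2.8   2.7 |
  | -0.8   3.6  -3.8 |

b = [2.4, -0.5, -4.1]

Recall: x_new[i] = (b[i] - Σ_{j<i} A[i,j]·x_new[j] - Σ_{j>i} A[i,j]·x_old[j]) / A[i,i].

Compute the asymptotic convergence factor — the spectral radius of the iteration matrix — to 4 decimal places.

0.9141

Write A = D+L+U with D = diag(-4.8, -2.8, -3.8).
T_GS = -(D+L)⁻¹U: row 0 first, T[0,1] = -(3.4)/(-4.8) = +0.7083; later rows by forward substitution.
  T[0,:] = [+0.0000  +0.7083  -0.8125]
  T[1,:] = [+0.0000  +0.1518  +0.7902]
  T[2,:] = [+0.0000  -0.0053  +0.9196]
moduli |λ_i(T)| = 0.9141, 0.1573, 0.0000.
ρ(T) = max|λ| = 0.9141; 0.9141 < 1 ⇒ converges.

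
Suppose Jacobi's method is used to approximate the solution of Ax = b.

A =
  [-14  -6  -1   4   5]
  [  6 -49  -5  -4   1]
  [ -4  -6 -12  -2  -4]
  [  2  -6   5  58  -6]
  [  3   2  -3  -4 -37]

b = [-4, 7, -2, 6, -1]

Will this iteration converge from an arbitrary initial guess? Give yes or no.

yes

A = D + L + U where D = diag(-14, -49, -12, 58, -37).
Jacobi: T = -D⁻¹(L+U), T[3,1] = -(-6)/(58) = +0.1034; T[3,3] = 0.
  T[0,:] = [+0.0000, -0.4286, -0.0714, +0.2857, +0.3571]
  T[1,:] = [+0.1224, +0.0000, -0.1020, -0.0816, +0.0204]
  T[2,:] = [-0.3333, -0.5000, +0.0000, -0.1667, -0.3333]
  T[3,:] = [-0.0345, +0.1034, -0.0862, +0.0000, +0.1034]
  T[4,:] = [+0.0811, +0.0541, -0.0811, -0.1081, +0.0000]
eigenvalue magnitudes: 0.3844, 0.3047, 0.2481, 0.2481, 0.0231.
ρ(T) = max|λ| = 0.3844; 0.3844 < 1: convergent.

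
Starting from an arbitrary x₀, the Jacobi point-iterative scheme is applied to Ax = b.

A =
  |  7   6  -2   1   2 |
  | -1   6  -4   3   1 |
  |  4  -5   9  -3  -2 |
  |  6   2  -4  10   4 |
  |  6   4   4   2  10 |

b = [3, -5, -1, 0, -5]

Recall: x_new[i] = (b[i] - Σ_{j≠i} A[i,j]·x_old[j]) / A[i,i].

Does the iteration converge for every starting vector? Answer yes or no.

no

Let D = diag(7, 6, 9, 10, 10); L, U the strict triangles.
Jacobi T = -D⁻¹(L+U): T[1,2] = -(-4)/(6) = +0.6667; T[1,1] = 0.
  T[0,:] = [+0.0000 -0.8571 +0.2857 -0.1429 -0.2857]
  T[1,:] = [+0.1667 +0.0000 +0.6667 -0.5000 -0.1667]
  T[2,:] = [-0.4444 +0.5556 +0.0000 +0.3333 +0.2222]
  T[3,:] = [-0.6000 -0.2000 +0.4000 +0.0000 -0.4000]
  T[4,:] = [-0.6000 -0.4000 -0.4000 -0.2000 +0.0000]
|eigenvalues of T|: 1.1350, 0.5745, 0.5745, 0.4801, 0.4801.
ρ(T) = max|λ| = 1.1350; 1.1350 > 1 ⇒ diverges.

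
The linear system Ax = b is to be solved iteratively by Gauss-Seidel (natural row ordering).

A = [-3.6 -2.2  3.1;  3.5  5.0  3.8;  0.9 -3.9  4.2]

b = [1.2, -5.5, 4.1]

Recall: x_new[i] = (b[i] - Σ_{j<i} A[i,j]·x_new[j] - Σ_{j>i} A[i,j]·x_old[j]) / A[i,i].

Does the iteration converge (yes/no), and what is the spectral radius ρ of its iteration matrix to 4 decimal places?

yes, ρ = 0.9132

Let D = diag(-3.6, 5, 4.2); L, U the strict triangles.
T_GS = -(D+L)⁻¹U: row 0 first, T[0,1] = -(-2.2)/(-3.6) = -0.6111; later rows by forward substitution.
  T[0,:] = [+0.0000  -0.6111  +0.8611]
  T[1,:] = [+0.0000  +0.4278  -1.3628]
  T[2,:] = [+0.0000  +0.5282  -1.4500]
|eigenvalues of T|: 0.9132, 0.1090, 0.0000.
ρ(T) = max|λ| = 0.9132; 0.9132 < 1 ⇒ converges.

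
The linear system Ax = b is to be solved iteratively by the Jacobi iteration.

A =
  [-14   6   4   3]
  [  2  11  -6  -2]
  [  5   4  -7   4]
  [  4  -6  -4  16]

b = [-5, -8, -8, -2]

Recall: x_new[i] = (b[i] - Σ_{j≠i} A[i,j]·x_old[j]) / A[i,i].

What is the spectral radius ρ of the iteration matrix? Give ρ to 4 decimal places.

A = D + L + U where D = diag(-14, 11, -7, 16).
Jacobi T = -D⁻¹(L+U): T[2,3] = -(4)/(-7) = +0.5714; T[2,2] = 0.
  T[0,:] = [+0.0000  +0.4286  +0.2857  +0.2143]
  T[1,:] = [-0.1818  +0.0000  +0.5455  +0.1818]
  T[2,:] = [+0.7143  +0.5714  +0.0000  +0.5714]
  T[3,:] = [-0.2500  +0.3750  +0.2500  +0.0000]
eigenvalue magnitudes: 0.9273, 0.5082, 0.5082, 0.0068.
spectral radius ρ = 0.9273; 0.9273 < 1 ⇒ converges.

0.9273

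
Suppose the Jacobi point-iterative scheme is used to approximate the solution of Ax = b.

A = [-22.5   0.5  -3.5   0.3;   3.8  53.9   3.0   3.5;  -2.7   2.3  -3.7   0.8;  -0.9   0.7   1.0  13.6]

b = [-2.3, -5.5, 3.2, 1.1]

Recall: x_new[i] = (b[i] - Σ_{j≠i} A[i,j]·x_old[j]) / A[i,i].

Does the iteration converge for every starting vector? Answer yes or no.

yes

Diagonal D = diag(-22.5, 53.9, -3.7, 13.6); L, U strict lower/upper.
T_J = -D⁻¹(L+U): T[1,2] = -(3)/(53.9) = -0.0557; T[1,1] = 0.
  T[0,:] = [+0.0000 +0.0222 -0.1556 +0.0133]
  T[1,:] = [-0.0705 +0.0000 -0.0557 -0.0649]
  T[2,:] = [-0.7297 +0.6216 +0.0000 +0.2162]
  T[3,:] = [+0.0662 -0.0515 -0.0735 +0.0000]
moduli |λ_i(T)| = 0.3091, 0.1863, 0.1863, 0.0149.
ρ(T) = max|λ| = 0.3091; 0.3091 < 1: convergent.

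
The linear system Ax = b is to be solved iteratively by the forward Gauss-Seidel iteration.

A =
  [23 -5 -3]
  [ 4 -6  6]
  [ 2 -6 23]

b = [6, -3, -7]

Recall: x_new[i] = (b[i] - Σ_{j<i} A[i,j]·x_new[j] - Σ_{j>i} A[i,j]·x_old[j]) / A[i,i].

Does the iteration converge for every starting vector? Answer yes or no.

A = D + L + U where D = diag(23, -6, 23).
Gauss-Seidel: T = -(D+L)⁻¹U, row 0 first, T[0,2] = -(-3)/(23) = +0.1304; later rows by forward substitution.
  T[0,:] = [+0.0000 +0.2174 +0.1304]
  T[1,:] = [+0.0000 +0.1449 +1.0870]
  T[2,:] = [+0.0000 +0.0189 +0.2722]
|roots of det(T-λI)|: 0.3654, 0.0517, 0.0000.
ρ = 0.3654; 0.3654 < 1: convergent.

yes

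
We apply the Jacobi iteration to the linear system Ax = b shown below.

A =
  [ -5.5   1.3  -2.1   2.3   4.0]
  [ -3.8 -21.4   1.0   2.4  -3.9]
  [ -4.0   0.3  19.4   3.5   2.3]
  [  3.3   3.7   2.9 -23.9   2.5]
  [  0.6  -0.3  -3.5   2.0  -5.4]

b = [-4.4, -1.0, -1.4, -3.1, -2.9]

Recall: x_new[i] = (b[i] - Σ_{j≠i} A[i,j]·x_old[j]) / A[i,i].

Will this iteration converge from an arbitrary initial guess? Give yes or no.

yes

Write A = D+L+U with D = diag(-5.5, -21.4, 19.4, -23.9, -5.4).
T_J = -D⁻¹(L+U): T[4,0] = -(0.6)/(-5.4) = +0.1111; T[4,4] = 0.
  T[0,:] = [+0.0000  +0.2364  -0.3818  +0.4182  +0.7273]
  T[1,:] = [-0.1776  +0.0000  +0.0467  +0.1121  -0.1822]
  T[2,:] = [+0.2062  -0.0155  +0.0000  -0.1804  -0.1186]
  T[3,:] = [+0.1381  +0.1548  +0.1213  +0.0000  +0.1046]
  T[4,:] = [+0.1111  -0.0556  -0.6481  +0.3704  +0.0000]
moduli |λ_i(T)| = 0.5092, 0.2346, 0.2346, 0.1923, 0.1923.
ρ(T) = max|λ| = 0.5092; 0.5092 < 1 ⇒ converges.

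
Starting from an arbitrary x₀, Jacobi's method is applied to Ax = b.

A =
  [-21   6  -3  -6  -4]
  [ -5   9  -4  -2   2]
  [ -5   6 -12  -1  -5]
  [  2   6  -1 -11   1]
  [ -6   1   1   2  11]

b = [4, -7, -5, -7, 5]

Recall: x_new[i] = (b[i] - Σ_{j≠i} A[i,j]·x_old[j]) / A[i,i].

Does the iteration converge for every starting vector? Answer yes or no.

Write A = D+L+U with D = diag(-21, 9, -12, -11, 11).
T_J = -D⁻¹(L+U): T[2,1] = -(6)/(-12) = +0.5000; T[2,2] = 0.
  T[0,:] = [+0.0000  +0.2857  -0.1429  -0.2857  -0.1905]
  T[1,:] = [+0.5556  +0.0000  +0.4444  +0.2222  -0.2222]
  T[2,:] = [-0.4167  +0.5000  +0.0000  -0.0833  -0.4167]
  T[3,:] = [+0.1818  +0.5455  -0.0909  +0.0000  +0.0909]
  T[4,:] = [+0.5455  -0.0909  -0.0909  -0.1818  +0.0000]
eigenvalue magnitudes: 0.8749, 0.6607, 0.4347, 0.4347, 0.0702.
spectral radius ρ = 0.8749; 0.8749 < 1: convergent.

yes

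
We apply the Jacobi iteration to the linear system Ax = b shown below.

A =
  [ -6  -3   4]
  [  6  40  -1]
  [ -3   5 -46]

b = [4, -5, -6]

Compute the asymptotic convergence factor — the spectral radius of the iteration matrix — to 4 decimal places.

Let D = diag(-6, 40, -46); L, U the strict triangles.
T_J = -D⁻¹(L+U): T[0,1] = -(-3)/(-6) = -0.5000; T[0,0] = 0.
  T[0,:] = [+0.0000, -0.5000, +0.6667]
  T[1,:] = [-0.1500, +0.0000, +0.0250]
  T[2,:] = [-0.0652, +0.1087, +0.0000]
eigenvalue magnitudes: 0.2679, 0.1937, 0.1937.
spectral radius ρ = 0.2679; 0.2679 < 1 ⇒ converges.

0.2679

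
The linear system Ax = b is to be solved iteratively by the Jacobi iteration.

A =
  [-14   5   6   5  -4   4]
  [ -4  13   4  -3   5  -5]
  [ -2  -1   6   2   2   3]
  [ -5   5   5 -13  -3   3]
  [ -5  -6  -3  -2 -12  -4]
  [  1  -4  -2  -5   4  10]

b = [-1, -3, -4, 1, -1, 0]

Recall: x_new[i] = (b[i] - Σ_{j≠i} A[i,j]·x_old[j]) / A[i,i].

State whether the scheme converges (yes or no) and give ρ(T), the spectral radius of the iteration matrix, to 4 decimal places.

Let D = diag(-14, 13, 6, -13, -12, 10); L, U the strict triangles.
Jacobi: T = -D⁻¹(L+U), T[0,4] = -(-4)/(-14) = -0.2857; T[0,0] = 0.
  T[0,:] = [+0.0000  +0.3571  +0.4286  +0.3571  -0.2857  +0.2857]
  T[1,:] = [+0.3077  +0.0000  -0.3077  +0.2308  -0.3846  +0.3846]
  T[2,:] = [+0.3333  +0.1667  +0.0000  -0.3333  -0.3333  -0.5000]
  T[3,:] = [-0.3846  +0.3846  +0.3846  +0.0000  -0.2308  +0.2308]
  T[4,:] = [-0.4167  -0.5000  -0.2500  -0.1667  +0.0000  -0.3333]
  T[5,:] = [-0.1000  +0.4000  +0.2000  +0.5000  -0.4000  +0.0000]
moduli |λ_i(T)| = 1.1671, 0.6166, 0.6166, 0.5726, 0.3423, 0.3127.
spectral radius ρ = 1.1671; 1.1671 > 1 ⇒ diverges.

no, ρ = 1.1671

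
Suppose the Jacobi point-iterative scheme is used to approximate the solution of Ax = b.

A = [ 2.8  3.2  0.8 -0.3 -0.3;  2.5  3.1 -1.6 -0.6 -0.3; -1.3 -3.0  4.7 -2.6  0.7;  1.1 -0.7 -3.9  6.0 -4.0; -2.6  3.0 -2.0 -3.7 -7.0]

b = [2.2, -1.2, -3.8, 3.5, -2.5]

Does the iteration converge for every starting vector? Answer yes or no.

A = D + L + U where D = diag(2.8, 3.1, 4.7, 6, -7).
T_J = -D⁻¹(L+U): T[3,2] = -(-3.9)/(6) = +0.6500; T[3,3] = 0.
  T[0,:] = [+0.0000 -1.1429 -0.2857 +0.1071 +0.1071]
  T[1,:] = [-0.8065 +0.0000 +0.5161 +0.1935 +0.0968]
  T[2,:] = [+0.2766 +0.6383 +0.0000 +0.5532 -0.1489]
  T[3,:] = [-0.1833 +0.1167 +0.6500 +0.0000 +0.6667]
  T[4,:] = [-0.3714 +0.4286 -0.2857 -0.5286 +0.0000]
|roots of det(T-λI)|: 1.2336, 1.0383, 0.5807, 0.5625, 0.5625.
ρ(T) = max|λ| = 1.2336; 1.2336 > 1, so it fails to converge.

no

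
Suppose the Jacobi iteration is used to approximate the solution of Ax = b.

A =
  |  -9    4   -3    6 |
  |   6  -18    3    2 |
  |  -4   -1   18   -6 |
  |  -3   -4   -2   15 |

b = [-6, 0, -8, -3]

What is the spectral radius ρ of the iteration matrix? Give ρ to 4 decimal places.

0.6551

A = D + L + U where D = diag(-9, -18, 18, 15).
Jacobi T = -D⁻¹(L+U): T[3,0] = -(-3)/(15) = +0.2000; T[3,3] = 0.
  T[0,:] = [+0.0000 +0.4444 -0.3333 +0.6667]
  T[1,:] = [+0.3333 +0.0000 +0.1667 +0.1111]
  T[2,:] = [+0.2222 +0.0556 +0.0000 +0.3333]
  T[3,:] = [+0.2000 +0.2667 +0.1333 +0.0000]
|eigenvalues of T|: 0.6551, 0.3837, 0.3837, 0.0133.
spectral radius ρ = 0.6551; 0.6551 < 1: convergent.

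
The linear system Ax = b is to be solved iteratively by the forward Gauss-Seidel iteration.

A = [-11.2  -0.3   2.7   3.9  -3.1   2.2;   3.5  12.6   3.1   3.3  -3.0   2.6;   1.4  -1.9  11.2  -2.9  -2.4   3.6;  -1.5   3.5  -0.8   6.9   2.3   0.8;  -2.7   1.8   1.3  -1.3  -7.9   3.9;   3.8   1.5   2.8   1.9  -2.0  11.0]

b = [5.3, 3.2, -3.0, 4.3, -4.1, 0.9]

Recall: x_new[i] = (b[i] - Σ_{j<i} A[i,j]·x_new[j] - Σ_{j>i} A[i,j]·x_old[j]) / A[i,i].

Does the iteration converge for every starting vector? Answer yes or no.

A = D + L + U where D = diag(-11.2, 12.6, 11.2, 6.9, -7.9, 11).
T_GS = -(D+L)⁻¹U: row 0 first, T[0,1] = -(-0.3)/(-11.2) = -0.0268; later rows by forward substitution.
  T[0,:] = [+0.0000 -0.0268 +0.2411 +0.3482 -0.2768 +0.1964]
  T[1,:] = [+0.0000 +0.0074 -0.3130 -0.3586 +0.3150 -0.2609]
  T[2,:] = [+0.0000 +0.0046 -0.0832 +0.1546 +0.3023 -0.3902]
  T[3,:] = [+0.0000 -0.0091 +0.2015 +0.2755 -0.5182 +0.0139]
  T[4,:] = [+0.0000 +0.0131 -0.2006 -0.2206 +0.3014 +0.3006]
  T[5,:] = [+0.0000 +0.0110 -0.0907 -0.1984 +0.1200 +0.1193]
|roots of det(T-λI)|: 0.7542, 0.1858, 0.1858, 0.0610, 0.0610, 0.0000.
ρ = 0.7542; 0.7542 < 1 ⇒ converges.

yes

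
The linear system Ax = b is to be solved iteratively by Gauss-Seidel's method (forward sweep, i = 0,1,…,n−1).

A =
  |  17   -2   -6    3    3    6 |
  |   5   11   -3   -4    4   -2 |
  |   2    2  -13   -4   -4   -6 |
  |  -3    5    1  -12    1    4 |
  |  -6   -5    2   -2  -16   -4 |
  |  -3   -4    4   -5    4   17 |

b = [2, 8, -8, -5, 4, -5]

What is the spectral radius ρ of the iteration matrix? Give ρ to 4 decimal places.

0.5946

Diagonal D = diag(17, 11, -13, -12, -16, 17); L, U strict lower/upper.
T_GS = -(D+L)⁻¹U: row 0 first, T[0,4] = -(3)/(17) = -0.1765; later rows by forward substitution.
  T[0,:] = [+0.0000, +0.1176, +0.3529, -0.1765, -0.1765, -0.3529]
  T[1,:] = [+0.0000, -0.0535, +0.1123, +0.4439, -0.2834, +0.3422]
  T[2,:] = [+0.0000, +0.0099, +0.0716, -0.2666, -0.3784, -0.4632]
  T[3,:] = [+0.0000, -0.0509, -0.0355, +0.2068, -0.0222, +0.5256]
  T[4,:] = [+0.0000, -0.0198, -0.1541, -0.1317, +0.1102, -0.3482]
  T[5,:] = [+0.0000, -0.0044, +0.0977, +0.2278, -0.0412, +0.3637]
|roots of det(T-λI)|: 0.5946, 0.3374, 0.1517, 0.1517, 0.0079, 0.0000.
spectral radius ρ = 0.5946; 0.5946 < 1: convergent.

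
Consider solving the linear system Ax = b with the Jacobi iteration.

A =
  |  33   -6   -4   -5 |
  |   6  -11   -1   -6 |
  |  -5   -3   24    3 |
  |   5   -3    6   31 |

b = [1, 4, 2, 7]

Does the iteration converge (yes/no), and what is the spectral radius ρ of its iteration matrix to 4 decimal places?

yes, ρ = 0.4021

Let D = diag(33, -11, 24, 31); L, U the strict triangles.
Jacobi: T = -D⁻¹(L+U), T[0,3] = -(-5)/(33) = +0.1515; T[0,0] = 0.
  T[0,:] = [+0.0000  +0.1818  +0.1212  +0.1515]
  T[1,:] = [+0.5455  +0.0000  -0.0909  -0.5455]
  T[2,:] = [+0.2083  +0.1250  +0.0000  -0.1250]
  T[3,:] = [-0.1613  +0.0968  -0.1935  +0.0000]
|eigenvalues of T|: 0.4021, 0.3096, 0.3096, 0.0150.
ρ(T) = max|λ| = 0.4021; 0.4021 < 1, so it converges for any x₀.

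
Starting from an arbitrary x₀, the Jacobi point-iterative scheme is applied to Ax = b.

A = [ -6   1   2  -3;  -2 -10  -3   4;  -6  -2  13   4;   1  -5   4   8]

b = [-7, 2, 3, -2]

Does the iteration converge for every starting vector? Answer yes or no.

yes

Let D = diag(-6, -10, 13, 8); L, U the strict triangles.
Jacobi: T = -D⁻¹(L+U), T[1,0] = -(-2)/(-10) = -0.2000; T[1,1] = 0.
  T[0,:] = [+0.0000 +0.1667 +0.3333 -0.5000]
  T[1,:] = [-0.2000 +0.0000 -0.3000 +0.4000]
  T[2,:] = [+0.4615 +0.1538 +0.0000 -0.3077]
  T[3,:] = [-0.1250 +0.6250 -0.5000 +0.0000]
eigenvalue magnitudes: 0.8616, 0.4592, 0.4592, 0.0106.
spectral radius ρ = 0.8616; 0.8616 < 1 ⇒ converges.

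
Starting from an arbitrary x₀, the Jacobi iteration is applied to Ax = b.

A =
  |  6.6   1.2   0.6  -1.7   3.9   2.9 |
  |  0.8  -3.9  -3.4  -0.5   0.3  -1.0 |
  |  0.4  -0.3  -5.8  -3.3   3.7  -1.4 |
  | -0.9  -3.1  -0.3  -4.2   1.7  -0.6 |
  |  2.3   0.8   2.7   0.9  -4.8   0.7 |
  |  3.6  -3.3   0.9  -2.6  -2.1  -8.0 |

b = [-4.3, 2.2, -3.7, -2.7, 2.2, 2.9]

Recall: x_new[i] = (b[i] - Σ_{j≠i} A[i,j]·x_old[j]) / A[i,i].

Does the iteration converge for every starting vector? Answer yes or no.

no

Split A = D + L + U, D = diag(6.6, -3.9, -5.8, -4.2, -4.8, -8).
T_J = -D⁻¹(L+U): T[2,4] = -(3.7)/(-5.8) = +0.6379; T[2,2] = 0.
  T[0,:] = [+0.0000 -0.1818 -0.0909 +0.2576 -0.5909 -0.4394]
  T[1,:] = [+0.2051 +0.0000 -0.8718 -0.1282 +0.0769 -0.2564]
  T[2,:] = [+0.0690 -0.0517 +0.0000 -0.5690 +0.6379 -0.2414]
  T[3,:] = [-0.2143 -0.7381 -0.0714 +0.0000 +0.4048 -0.1429]
  T[4,:] = [+0.4792 +0.1667 +0.5625 +0.1875 +0.0000 +0.1458]
  T[5,:] = [+0.4500 -0.4125 +0.1125 -0.3250 -0.2625 +0.0000]
eigenvalue magnitudes: 1.1875, 0.7332, 0.7332, 0.6925, 0.6925, 0.4423.
ρ(T) = max|λ| = 1.1875; 1.1875 > 1 ⇒ diverges.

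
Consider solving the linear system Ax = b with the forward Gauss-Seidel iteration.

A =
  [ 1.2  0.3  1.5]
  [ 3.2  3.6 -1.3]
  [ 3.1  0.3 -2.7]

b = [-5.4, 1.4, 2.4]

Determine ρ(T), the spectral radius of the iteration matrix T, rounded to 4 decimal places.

0.9390

Let D = diag(1.2, 3.6, -2.7); L, U the strict triangles.
Gauss-Seidel: T = -(D+L)⁻¹U, row 0 first, T[0,1] = -(0.3)/(1.2) = -0.2500; later rows by forward substitution.
  T[0,:] = [+0.0000 -0.2500 -1.2500]
  T[1,:] = [+0.0000 +0.2222 +1.4722]
  T[2,:] = [+0.0000 -0.2623 -1.2716]
moduli |λ_i(T)| = 0.9390, 0.1104, 0.0000.
ρ(T) = max|λ| = 0.9390; 0.9390 < 1 ⇒ converges.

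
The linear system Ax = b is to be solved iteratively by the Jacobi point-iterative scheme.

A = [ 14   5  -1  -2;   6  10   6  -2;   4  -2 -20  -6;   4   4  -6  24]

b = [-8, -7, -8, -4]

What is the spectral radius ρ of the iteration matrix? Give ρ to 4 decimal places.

0.5728

A = D + L + U where D = diag(14, 10, -20, 24).
Jacobi: T = -D⁻¹(L+U), T[1,2] = -(6)/(10) = -0.6000; T[1,1] = 0.
  T[0,:] = [+0.0000 -0.3571 +0.0714 +0.1429]
  T[1,:] = [-0.6000 +0.0000 -0.6000 +0.2000]
  T[2,:] = [+0.2000 -0.1000 +0.0000 -0.3000]
  T[3,:] = [-0.1667 -0.1667 +0.2500 +0.0000]
|roots of det(T-λI)|: 0.5728, 0.4377, 0.3355, 0.3355.
spectral radius ρ = 0.5728; 0.5728 < 1: convergent.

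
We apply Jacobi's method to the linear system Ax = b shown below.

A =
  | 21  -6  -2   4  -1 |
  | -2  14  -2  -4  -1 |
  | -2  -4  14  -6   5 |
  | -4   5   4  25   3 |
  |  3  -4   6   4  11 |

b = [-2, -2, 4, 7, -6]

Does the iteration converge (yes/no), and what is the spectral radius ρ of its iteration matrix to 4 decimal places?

Write A = D+L+U with D = diag(21, 14, 14, 25, 11).
Jacobi T = -D⁻¹(L+U): T[0,2] = -(-2)/(21) = +0.0952; T[0,0] = 0.
  T[0,:] = [+0.0000, +0.2857, +0.0952, -0.1905, +0.0476]
  T[1,:] = [+0.1429, +0.0000, +0.1429, +0.2857, +0.0714]
  T[2,:] = [+0.1429, +0.2857, +0.0000, +0.4286, -0.3571]
  T[3,:] = [+0.1600, -0.2000, -0.1600, +0.0000, -0.1200]
  T[4,:] = [-0.2727, +0.3636, -0.5455, -0.3636, +0.0000]
|eigenvalues of T|: 0.5869, 0.4622, 0.3367, 0.3367, 0.2068.
ρ = 0.5869; 0.5869 < 1, so it converges for any x₀.

yes, ρ = 0.5869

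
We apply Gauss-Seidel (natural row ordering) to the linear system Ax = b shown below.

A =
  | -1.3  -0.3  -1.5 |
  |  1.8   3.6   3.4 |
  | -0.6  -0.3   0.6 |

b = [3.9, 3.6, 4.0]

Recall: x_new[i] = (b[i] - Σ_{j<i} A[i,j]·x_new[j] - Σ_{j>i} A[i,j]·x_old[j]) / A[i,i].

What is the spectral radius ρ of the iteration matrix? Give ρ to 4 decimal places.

A = D + L + U where D = diag(-1.3, 3.6, 0.6).
Gauss-Seidel: T = -(D+L)⁻¹U, row 0 first, T[0,1] = -(-0.3)/(-1.3) = -0.2308; later rows by forward substitution.
  T[0,:] = [+0.0000  -0.2308  -1.1538]
  T[1,:] = [+0.0000  +0.1154  -0.3675]
  T[2,:] = [+0.0000  -0.1731  -1.3376]
|roots of det(T-λI)|: 1.3801, 0.1579, 0.0000.
ρ(T) = max|λ| = 1.3801; 1.3801 > 1, so it fails to converge.

1.3801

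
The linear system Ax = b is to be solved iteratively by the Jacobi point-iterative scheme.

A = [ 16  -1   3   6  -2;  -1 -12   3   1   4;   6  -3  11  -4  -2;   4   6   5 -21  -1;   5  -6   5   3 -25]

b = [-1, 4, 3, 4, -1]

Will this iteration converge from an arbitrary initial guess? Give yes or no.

yes

Let D = diag(16, -12, 11, -21, -25); L, U the strict triangles.
Jacobi T = -D⁻¹(L+U): T[1,4] = -(4)/(-12) = +0.3333; T[1,1] = 0.
  T[0,:] = [+0.0000, +0.0625, -0.1875, -0.3750, +0.1250]
  T[1,:] = [-0.0833, +0.0000, +0.2500, +0.0833, +0.3333]
  T[2,:] = [-0.5455, +0.2727, +0.0000, +0.3636, +0.1818]
  T[3,:] = [+0.1905, +0.2857, +0.2381, +0.0000, -0.0476]
  T[4,:] = [+0.2000, -0.2400, +0.2000, +0.1200, +0.0000]
moduli |λ_i(T)| = 0.6187, 0.3659, 0.3381, 0.3381, 0.0146.
spectral radius ρ = 0.6187; 0.6187 < 1 ⇒ converges.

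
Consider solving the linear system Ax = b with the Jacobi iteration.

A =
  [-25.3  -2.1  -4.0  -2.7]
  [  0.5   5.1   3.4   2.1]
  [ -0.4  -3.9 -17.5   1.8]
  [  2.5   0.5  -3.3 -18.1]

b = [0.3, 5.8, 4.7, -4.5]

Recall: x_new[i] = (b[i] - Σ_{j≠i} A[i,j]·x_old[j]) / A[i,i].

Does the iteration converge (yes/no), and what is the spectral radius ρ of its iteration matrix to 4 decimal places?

yes, ρ = 0.4189

Diagonal D = diag(-25.3, 5.1, -17.5, -18.1); L, U strict lower/upper.
Jacobi: T = -D⁻¹(L+U), T[3,0] = -(2.5)/(-18.1) = +0.1381; T[3,3] = 0.
  T[0,:] = [+0.0000  -0.0830  -0.1581  -0.1067]
  T[1,:] = [-0.0980  +0.0000  -0.6667  -0.4118]
  T[2,:] = [-0.0229  -0.2229  +0.0000  +0.1029]
  T[3,:] = [+0.1381  +0.0276  -0.1823  +0.0000]
|λ(T)| sorted: 0.4189, 0.2409, 0.1310, 0.1310.
ρ(T) = max|λ| = 0.4189; 0.4189 < 1: convergent.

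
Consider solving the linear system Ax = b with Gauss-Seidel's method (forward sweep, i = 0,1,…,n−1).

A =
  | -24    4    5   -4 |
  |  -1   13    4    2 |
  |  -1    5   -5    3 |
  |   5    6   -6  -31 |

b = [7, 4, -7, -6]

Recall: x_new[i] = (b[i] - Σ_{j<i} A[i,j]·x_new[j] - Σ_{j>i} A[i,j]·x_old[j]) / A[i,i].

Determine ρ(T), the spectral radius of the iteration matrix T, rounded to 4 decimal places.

0.4416

A = D + L + U where D = diag(-24, 13, -5, -31).
T_GS = -(D+L)⁻¹U: row 0 first, T[0,2] = -(5)/(-24) = +0.2083; later rows by forward substitution.
  T[0,:] = [+0.0000, +0.1667, +0.2083, -0.1667]
  T[1,:] = [+0.0000, +0.0128, -0.2917, -0.1667]
  T[2,:] = [+0.0000, -0.0205, -0.3333, +0.4667]
  T[3,:] = [+0.0000, +0.0333, +0.0417, -0.1495]
moduli |λ_i(T)| = 0.4416, 0.1060, 0.1060, 0.0000.
spectral radius ρ = 0.4416; 0.4416 < 1, so it converges for any x₀.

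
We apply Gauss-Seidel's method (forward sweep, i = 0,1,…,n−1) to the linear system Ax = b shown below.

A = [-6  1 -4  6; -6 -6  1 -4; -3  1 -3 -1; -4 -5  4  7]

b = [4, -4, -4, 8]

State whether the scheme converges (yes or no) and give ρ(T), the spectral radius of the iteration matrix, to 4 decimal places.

no, ρ = 1.2793

Write A = D+L+U with D = diag(-6, -6, -3, 7).
T_GS = -(D+L)⁻¹U: row 0 first, T[0,1] = -(1)/(-6) = +0.1667; later rows by forward substitution.
  T[0,:] = [+0.0000, +0.1667, -0.6667, +1.0000]
  T[1,:] = [+0.0000, -0.1667, +0.8333, -1.6667]
  T[2,:] = [+0.0000, -0.2222, +0.9444, -1.8889]
  T[3,:] = [+0.0000, +0.1032, -0.3254, +0.4603]
|λ(T)| sorted: 1.2793, 0.0881, 0.0469, 0.0000.
spectral radius ρ = 1.2793; 1.2793 > 1: divergent.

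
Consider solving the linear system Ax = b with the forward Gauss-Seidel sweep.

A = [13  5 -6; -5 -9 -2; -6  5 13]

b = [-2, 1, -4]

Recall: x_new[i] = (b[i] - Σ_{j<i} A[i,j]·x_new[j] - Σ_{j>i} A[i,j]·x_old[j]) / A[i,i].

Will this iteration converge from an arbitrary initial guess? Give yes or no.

Split A = D + L + U, D = diag(13, -9, 13).
GS T = -(D+L)⁻¹U: row 0 first, T[0,1] = -(5)/(13) = -0.3846; later rows by forward substitution.
  T[0,:] = [+0.0000  -0.3846  +0.4615]
  T[1,:] = [+0.0000  +0.2137  -0.4786]
  T[2,:] = [+0.0000  -0.2597  +0.3971]
|eigenvalues of T|: 0.6697, 0.0589, 0.0000.
ρ(T) = max|λ| = 0.6697; 0.6697 < 1: convergent.

yes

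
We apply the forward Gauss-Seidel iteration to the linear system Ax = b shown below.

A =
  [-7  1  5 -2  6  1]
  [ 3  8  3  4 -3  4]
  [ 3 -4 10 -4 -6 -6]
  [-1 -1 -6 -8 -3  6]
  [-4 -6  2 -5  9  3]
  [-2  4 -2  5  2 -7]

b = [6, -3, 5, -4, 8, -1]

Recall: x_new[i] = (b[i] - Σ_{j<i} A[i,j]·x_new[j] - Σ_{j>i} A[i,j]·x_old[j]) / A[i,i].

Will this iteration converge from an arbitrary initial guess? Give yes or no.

Diagonal D = diag(-7, 8, 10, -8, 9, -7); L, U strict lower/upper.
Gauss-Seidel: T = -(D+L)⁻¹U, row 0 first, T[0,2] = -(5)/(-7) = +0.7143; later rows by forward substitution.
  T[0,:] = [+0.0000 +0.1429 +0.7143 -0.2857 +0.8571 +0.1429]
  T[1,:] = [+0.0000 -0.0536 -0.6429 -0.3929 +0.0536 -0.5536]
  T[2,:] = [+0.0000 -0.0643 -0.4714 +0.3286 +0.3643 +0.3357]
  T[3,:] = [+0.0000 +0.0371 +0.3446 -0.1616 -0.7621 +0.5496]
  T[4,:] = [+0.0000 +0.0626 +0.1851 -0.5517 -0.0876 -0.4082]
  T[5,:] = [+0.0000 -0.0087 -0.1377 -0.5098 -0.8877 -0.1771]
|λ(T)| sorted: 1.1520, 0.7055, 0.4696, 0.4696, 0.0043, 0.0000.
ρ(T) = max|λ| = 1.1520; 1.1520 > 1, so it fails to converge.

no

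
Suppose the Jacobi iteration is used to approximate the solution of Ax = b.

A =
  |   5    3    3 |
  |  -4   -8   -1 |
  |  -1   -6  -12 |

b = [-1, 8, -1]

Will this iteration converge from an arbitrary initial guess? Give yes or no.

yes

Split A = D + L + U, D = diag(5, -8, -12).
T_J = -D⁻¹(L+U): T[0,1] = -(3)/(5) = -0.6000; T[0,0] = 0.
  T[0,:] = [+0.0000, -0.6000, -0.6000]
  T[1,:] = [-0.5000, +0.0000, -0.1250]
  T[2,:] = [-0.0833, -0.5000, +0.0000]
|eigenvalues of T|: 0.7824, 0.4469, 0.4469.
spectral radius ρ = 0.7824; 0.7824 < 1: convergent.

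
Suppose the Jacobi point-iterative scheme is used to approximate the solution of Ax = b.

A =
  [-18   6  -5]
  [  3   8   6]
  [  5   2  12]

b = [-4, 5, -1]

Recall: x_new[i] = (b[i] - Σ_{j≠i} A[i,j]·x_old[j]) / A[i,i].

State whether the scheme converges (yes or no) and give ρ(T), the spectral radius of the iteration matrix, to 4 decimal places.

Diagonal D = diag(-18, 8, 12); L, U strict lower/upper.
Jacobi T = -D⁻¹(L+U): T[2,0] = -(5)/(12) = -0.4167; T[2,2] = 0.
  T[0,:] = [+0.0000 +0.3333 -0.2778]
  T[1,:] = [-0.3750 +0.0000 -0.7500]
  T[2,:] = [-0.4167 -0.1667 +0.0000]
|λ(T)| sorted: 0.5290, 0.4051, 0.4051.
spectral radius ρ = 0.5290; 0.5290 < 1: convergent.

yes, ρ = 0.5290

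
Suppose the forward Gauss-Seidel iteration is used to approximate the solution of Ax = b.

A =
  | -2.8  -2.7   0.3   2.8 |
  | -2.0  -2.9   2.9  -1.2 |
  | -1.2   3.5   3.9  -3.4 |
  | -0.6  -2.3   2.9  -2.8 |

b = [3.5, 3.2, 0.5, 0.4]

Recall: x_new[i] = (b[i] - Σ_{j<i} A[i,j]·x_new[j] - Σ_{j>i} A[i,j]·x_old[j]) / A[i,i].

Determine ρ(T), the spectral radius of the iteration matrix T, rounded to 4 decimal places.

Split A = D + L + U, D = diag(-2.8, -2.9, 3.9, -2.8).
Gauss-Seidel: T = -(D+L)⁻¹U, row 0 first, T[0,1] = -(-2.7)/(-2.8) = -0.9643; later rows by forward substitution.
  T[0,:] = [+0.0000 -0.9643 +0.1071 +1.0000]
  T[1,:] = [+0.0000 +0.6650 +0.9261 -1.1034]
  T[2,:] = [+0.0000 -0.8935 -0.7982 +2.1698]
  T[3,:] = [+0.0000 -1.2651 -1.6104 +2.9394]
|λ(T)| sorted: 1.6731, 1.0284, 0.1047, 0.0000.
spectral radius ρ = 1.6731; 1.6731 > 1: divergent.

1.6731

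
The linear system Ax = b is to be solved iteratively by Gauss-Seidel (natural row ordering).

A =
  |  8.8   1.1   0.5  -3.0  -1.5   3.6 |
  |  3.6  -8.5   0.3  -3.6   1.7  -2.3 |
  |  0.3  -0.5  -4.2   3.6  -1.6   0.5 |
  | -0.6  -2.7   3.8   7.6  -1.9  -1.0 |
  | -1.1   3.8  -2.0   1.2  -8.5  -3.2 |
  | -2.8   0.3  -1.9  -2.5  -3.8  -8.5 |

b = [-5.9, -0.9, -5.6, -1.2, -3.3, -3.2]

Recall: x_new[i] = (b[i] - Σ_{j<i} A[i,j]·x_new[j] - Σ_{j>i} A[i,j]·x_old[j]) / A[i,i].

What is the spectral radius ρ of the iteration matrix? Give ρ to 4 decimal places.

A = D + L + U where D = diag(8.8, -8.5, -4.2, 7.6, -8.5, -8.5).
GS T = -(D+L)⁻¹U: row 0 first, T[0,2] = -(0.5)/(8.8) = -0.0568; later rows by forward substitution.
  T[0,:] = [+0.0000 -0.1250 -0.0568 +0.3409 +0.1705 -0.4091]
  T[1,:] = [+0.0000 -0.0529 +0.0112 -0.2791 +0.2722 -0.4439]
  T[2,:] = [+0.0000 -0.0026 -0.0054 +0.9147 -0.4012 +0.1427]
  T[3,:] = [+0.0000 -0.0274 +0.0022 -0.5296 +0.5607 -0.1297]
  T[4,:] = [+0.0000 -0.0107 +0.0140 -0.4589 +0.2732 -0.5738]
  T[5,:] = [+0.0000 +0.0527 +0.0134 +0.0343 -0.2439 +0.3819]
|λ(T)| sorted: 0.5571, 0.4093, 0.4093, 0.0363, 0.0346, 0.0000.
ρ(T) = max|λ| = 0.5571; 0.5571 < 1, so it converges for any x₀.

0.5571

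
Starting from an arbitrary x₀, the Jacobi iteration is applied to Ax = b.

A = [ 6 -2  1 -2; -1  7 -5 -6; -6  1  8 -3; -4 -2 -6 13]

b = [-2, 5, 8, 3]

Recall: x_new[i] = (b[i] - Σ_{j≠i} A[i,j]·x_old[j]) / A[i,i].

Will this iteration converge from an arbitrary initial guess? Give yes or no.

yes

Let D = diag(6, 7, 8, 13); L, U the strict triangles.
Jacobi: T = -D⁻¹(L+U), T[1,2] = -(-5)/(7) = +0.7143; T[1,1] = 0.
  T[0,:] = [+0.0000 +0.3333 -0.1667 +0.3333]
  T[1,:] = [+0.1429 +0.0000 +0.7143 +0.8571]
  T[2,:] = [+0.7500 -0.1250 +0.0000 +0.3750]
  T[3,:] = [+0.3077 +0.1538 +0.4615 +0.0000]
eigenvalue magnitudes: 0.9181, 0.6259, 0.6259, 0.4799.
ρ(T) = max|λ| = 0.9181; 0.9181 < 1 ⇒ converges.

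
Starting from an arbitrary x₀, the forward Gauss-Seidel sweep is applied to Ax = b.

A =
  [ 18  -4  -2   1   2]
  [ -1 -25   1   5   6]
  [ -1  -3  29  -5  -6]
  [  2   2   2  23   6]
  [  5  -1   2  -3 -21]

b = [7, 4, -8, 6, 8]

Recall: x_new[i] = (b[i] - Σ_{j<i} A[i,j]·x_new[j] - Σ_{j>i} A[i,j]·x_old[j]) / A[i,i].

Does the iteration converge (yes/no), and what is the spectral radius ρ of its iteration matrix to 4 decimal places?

yes, ρ = 0.1837

Write A = D+L+U with D = diag(18, -25, 29, 23, -21).
T_GS = -(D+L)⁻¹U: row 0 first, T[0,1] = -(-4)/(18) = +0.2222; later rows by forward substitution.
  T[0,:] = [+0.0000 +0.2222 +0.1111 -0.0556 -0.1111]
  T[1,:] = [+0.0000 -0.0089 +0.0356 +0.2022 +0.2444]
  T[2,:] = [+0.0000 +0.0067 +0.0075 +0.1914 +0.2284]
  T[3,:] = [+0.0000 -0.0191 -0.0134 -0.0294 -0.2923]
  T[4,:] = [+0.0000 +0.0567 +0.0274 -0.0004 +0.0254]
|roots of det(T-λI)|: 0.1837, 0.1501, 0.1501, 0.0230, 0.0000.
spectral radius ρ = 0.1837; 0.1837 < 1: convergent.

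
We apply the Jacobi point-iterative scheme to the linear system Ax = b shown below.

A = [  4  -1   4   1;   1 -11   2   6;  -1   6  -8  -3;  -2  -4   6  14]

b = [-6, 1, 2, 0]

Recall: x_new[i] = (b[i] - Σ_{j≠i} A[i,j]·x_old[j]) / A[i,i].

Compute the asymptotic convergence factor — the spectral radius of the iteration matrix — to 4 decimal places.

Write A = D+L+U with D = diag(4, -11, -8, 14).
T_J = -D⁻¹(L+U): T[0,1] = -(-1)/(4) = +0.2500; T[0,0] = 0.
  T[0,:] = [+0.0000  +0.2500  -1.0000  -0.2500]
  T[1,:] = [+0.0909  +0.0000  +0.1818  +0.5455]
  T[2,:] = [-0.1250  +0.7500  +0.0000  -0.3750]
  T[3,:] = [+0.1429  +0.2857  -0.4286  +0.0000]
|eigenvalues of T|: 0.8622, 0.5976, 0.5976, 0.1727.
spectral radius ρ = 0.8622; 0.8622 < 1 ⇒ converges.

0.8622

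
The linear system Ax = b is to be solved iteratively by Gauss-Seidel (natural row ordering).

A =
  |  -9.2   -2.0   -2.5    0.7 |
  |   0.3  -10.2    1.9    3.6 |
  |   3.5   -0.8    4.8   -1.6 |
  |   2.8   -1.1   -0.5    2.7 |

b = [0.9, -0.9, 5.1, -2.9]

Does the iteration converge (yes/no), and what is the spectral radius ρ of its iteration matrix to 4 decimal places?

A = D + L + U where D = diag(-9.2, -10.2, 4.8, 2.7).
T_GS = -(D+L)⁻¹U: row 0 first, T[0,3] = -(0.7)/(-9.2) = +0.0761; later rows by forward substitution.
  T[0,:] = [+0.0000  -0.2174  -0.2717  +0.0761]
  T[1,:] = [+0.0000  -0.0064  +0.1783  +0.3552]
  T[2,:] = [+0.0000  +0.1574  +0.2279  +0.3370]
  T[3,:] = [+0.0000  +0.2520  +0.3966  +0.1282]
eigenvalue magnitudes: 0.6992, 0.2773, 0.0722, 0.0000.
ρ(T) = max|λ| = 0.6992; 0.6992 < 1: convergent.

yes, ρ = 0.6992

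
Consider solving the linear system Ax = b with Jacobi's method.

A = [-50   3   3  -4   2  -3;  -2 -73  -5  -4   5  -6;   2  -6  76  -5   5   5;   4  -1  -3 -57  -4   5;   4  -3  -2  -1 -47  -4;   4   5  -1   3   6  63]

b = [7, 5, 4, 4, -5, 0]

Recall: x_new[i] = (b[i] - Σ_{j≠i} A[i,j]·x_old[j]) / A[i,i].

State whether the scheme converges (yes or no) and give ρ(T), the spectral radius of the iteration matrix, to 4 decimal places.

yes, ρ = 0.1732

Split A = D + L + U, D = diag(-50, -73, 76, -57, -47, 63).
Jacobi: T = -D⁻¹(L+U), T[0,4] = -(2)/(-50) = +0.0400; T[0,0] = 0.
  T[0,:] = [+0.0000 +0.0600 +0.0600 -0.0800 +0.0400 -0.0600]
  T[1,:] = [-0.0274 +0.0000 -0.0685 -0.0548 +0.0685 -0.0822]
  T[2,:] = [-0.0263 +0.0789 +0.0000 +0.0658 -0.0658 -0.0658]
  T[3,:] = [+0.0702 -0.0175 -0.0526 +0.0000 -0.0702 +0.0877]
  T[4,:] = [+0.0851 -0.0638 -0.0426 -0.0213 +0.0000 -0.0851]
  T[5,:] = [-0.0635 -0.0794 +0.0159 -0.0476 -0.0952 +0.0000]
eigenvalue magnitudes: 0.1732, 0.1377, 0.1212, 0.1212, 0.1098, 0.1098.
ρ = 0.1732; 0.1732 < 1: convergent.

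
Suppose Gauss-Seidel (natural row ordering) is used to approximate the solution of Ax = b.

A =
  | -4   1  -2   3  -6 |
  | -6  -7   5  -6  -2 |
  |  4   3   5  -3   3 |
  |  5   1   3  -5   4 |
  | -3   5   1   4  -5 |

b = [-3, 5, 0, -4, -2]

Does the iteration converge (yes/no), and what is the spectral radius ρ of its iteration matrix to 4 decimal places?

Diagonal D = diag(-4, -7, 5, -5, -5); L, U strict lower/upper.
T_GS = -(D+L)⁻¹U: row 0 first, T[0,1] = -(1)/(-4) = +0.2500; later rows by forward substitution.
  T[0,:] = [+0.0000  +0.2500  -0.5000  +0.7500  -1.5000]
  T[1,:] = [+0.0000  -0.2143  +1.1429  -1.5000  +1.0000]
  T[2,:] = [+0.0000  -0.0714  -0.2857  +0.9000  -0.0000]
  T[3,:] = [+0.0000  +0.1643  -0.4429  +0.9900  -0.5000]
  T[4,:] = [+0.0000  -0.2471  +1.0314  -0.9780  +1.5000]
moduli |λ_i(T)| = 1.4802, 0.5636, 0.2483, 0.2483, 0.0000.
ρ = 1.4802; 1.4802 > 1 ⇒ diverges.

no, ρ = 1.4802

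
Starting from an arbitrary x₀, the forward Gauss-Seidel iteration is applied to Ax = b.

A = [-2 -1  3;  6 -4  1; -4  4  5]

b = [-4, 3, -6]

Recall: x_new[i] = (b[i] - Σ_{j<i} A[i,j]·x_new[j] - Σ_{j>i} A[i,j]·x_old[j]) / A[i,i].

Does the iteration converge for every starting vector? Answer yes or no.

Split A = D + L + U, D = diag(-2, -4, 5).
Gauss-Seidel: T = -(D+L)⁻¹U, row 0 first, T[0,2] = -(3)/(-2) = +1.5000; later rows by forward substitution.
  T[0,:] = [+0.0000, -0.5000, +1.5000]
  T[1,:] = [+0.0000, -0.7500, +2.5000]
  T[2,:] = [+0.0000, +0.2000, -0.8000]
|roots of det(T-λI)|: 1.4825, 0.0675, 0.0000.
spectral radius ρ = 1.4825; 1.4825 > 1, so it fails to converge.

no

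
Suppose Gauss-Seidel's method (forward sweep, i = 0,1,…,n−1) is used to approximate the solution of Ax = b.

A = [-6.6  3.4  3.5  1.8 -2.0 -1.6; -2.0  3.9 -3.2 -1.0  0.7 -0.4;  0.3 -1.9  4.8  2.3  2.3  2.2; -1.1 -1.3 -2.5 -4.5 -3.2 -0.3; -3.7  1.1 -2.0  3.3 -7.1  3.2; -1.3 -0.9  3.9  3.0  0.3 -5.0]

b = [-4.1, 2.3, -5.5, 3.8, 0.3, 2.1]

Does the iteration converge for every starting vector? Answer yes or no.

A = D + L + U where D = diag(-6.6, 3.9, 4.8, -4.5, -7.1, -5).
GS T = -(D+L)⁻¹U: row 0 first, T[0,5] = -(-1.6)/(-6.6) = -0.2424; later rows by forward substitution.
  T[0,:] = [+0.0000, +0.5152, +0.5303, +0.2727, -0.3030, -0.2424]
  T[1,:] = [+0.0000, +0.2642, +1.0925, +0.3963, -0.3349, -0.0218]
  T[2,:] = [+0.0000, +0.0724, +0.3993, -0.3394, -0.5928, -0.4518]
  T[3,:] = [+0.0000, -0.2425, -0.6671, +0.0074, -0.2110, +0.2499]
  T[4,:] = [+0.0000, -0.3606, -0.5296, +0.0183, +0.1750, +0.8171]
  T[5,:] = [+0.0000, -0.2921, -0.4551, -0.4014, -0.4394, -0.0865]
moduli |λ_i(T)| = 1.2849, 0.7809, 0.7809, 0.2827, 0.0762, 0.0000.
spectral radius ρ = 1.2849; 1.2849 > 1, so it fails to converge.

no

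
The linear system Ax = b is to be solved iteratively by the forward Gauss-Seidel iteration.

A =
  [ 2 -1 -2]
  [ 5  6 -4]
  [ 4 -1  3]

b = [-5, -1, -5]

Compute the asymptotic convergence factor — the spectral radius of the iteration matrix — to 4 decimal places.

1.5115

Let D = diag(2, 6, 3); L, U the strict triangles.
T_GS = -(D+L)⁻¹U: row 0 first, T[0,1] = -(-1)/(2) = +0.5000; later rows by forward substitution.
  T[0,:] = [+0.0000, +0.5000, +1.0000]
  T[1,:] = [+0.0000, -0.4167, -0.1667]
  T[2,:] = [+0.0000, -0.8056, -1.3889]
|roots of det(T-λI)|: 1.5115, 0.2940, 0.0000.
spectral radius ρ = 1.5115; 1.5115 > 1: divergent.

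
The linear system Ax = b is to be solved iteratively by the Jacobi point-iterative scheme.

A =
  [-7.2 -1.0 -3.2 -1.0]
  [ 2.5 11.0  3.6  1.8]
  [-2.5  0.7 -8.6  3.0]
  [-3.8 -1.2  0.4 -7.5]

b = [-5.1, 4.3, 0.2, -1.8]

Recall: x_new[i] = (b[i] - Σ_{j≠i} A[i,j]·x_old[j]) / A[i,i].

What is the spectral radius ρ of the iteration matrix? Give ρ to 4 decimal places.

0.5759

Let D = diag(-7.2, 11, -8.6, -7.5); L, U the strict triangles.
Jacobi T = -D⁻¹(L+U): T[2,3] = -(3)/(-8.6) = +0.3488; T[2,2] = 0.
  T[0,:] = [+0.0000 -0.1389 -0.4444 -0.1389]
  T[1,:] = [-0.2273 +0.0000 -0.3273 -0.1636]
  T[2,:] = [-0.2907 +0.0814 +0.0000 +0.3488]
  T[3,:] = [-0.5067 -0.1600 +0.0533 +0.0000]
moduli |λ_i(T)| = 0.5759, 0.4392, 0.4392, 0.1519.
ρ(T) = max|λ| = 0.5759; 0.5759 < 1, so it converges for any x₀.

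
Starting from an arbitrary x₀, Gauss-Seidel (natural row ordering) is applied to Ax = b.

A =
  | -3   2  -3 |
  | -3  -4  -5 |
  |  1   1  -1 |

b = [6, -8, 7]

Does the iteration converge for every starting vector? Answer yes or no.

no

A = D + L + U where D = diag(-3, -4, -1).
T_GS = -(D+L)⁻¹U: row 0 first, T[0,1] = -(2)/(-3) = +0.6667; later rows by forward substitution.
  T[0,:] = [+0.0000, +0.6667, -1.0000]
  T[1,:] = [+0.0000, -0.5000, -0.5000]
  T[2,:] = [+0.0000, +0.1667, -1.5000]
moduli |λ_i(T)| = 1.4082, 0.5918, 0.0000.
ρ(T) = max|λ| = 1.4082; 1.4082 > 1 ⇒ diverges.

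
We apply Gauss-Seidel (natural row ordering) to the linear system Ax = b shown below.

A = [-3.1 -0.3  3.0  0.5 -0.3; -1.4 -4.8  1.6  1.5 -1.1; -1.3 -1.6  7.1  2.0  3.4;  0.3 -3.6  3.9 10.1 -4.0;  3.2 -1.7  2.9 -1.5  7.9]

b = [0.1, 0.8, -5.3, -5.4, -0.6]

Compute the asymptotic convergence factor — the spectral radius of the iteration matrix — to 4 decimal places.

A = D + L + U where D = diag(-3.1, -4.8, 7.1, 10.1, 7.9).
T_GS = -(D+L)⁻¹U: row 0 first, T[0,1] = -(-0.3)/(-3.1) = -0.0968; later rows by forward substitution.
  T[0,:] = [+0.0000, -0.0968, +0.9677, +0.1613, -0.0968]
  T[1,:] = [+0.0000, +0.0282, +0.0511, +0.2655, -0.2009]
  T[2,:] = [+0.0000, -0.0114, +0.1887, -0.1923, -0.5419]
  T[3,:] = [+0.0000, +0.0173, -0.0834, +0.1641, +0.5365]
  T[4,:] = [+0.0000, +0.0527, -0.4661, +0.0936, +0.2967]
|λ(T)| sorted: 0.8675, 0.1558, 0.1558, 0.0692, 0.0000.
ρ = 0.8675; 0.8675 < 1 ⇒ converges.

0.8675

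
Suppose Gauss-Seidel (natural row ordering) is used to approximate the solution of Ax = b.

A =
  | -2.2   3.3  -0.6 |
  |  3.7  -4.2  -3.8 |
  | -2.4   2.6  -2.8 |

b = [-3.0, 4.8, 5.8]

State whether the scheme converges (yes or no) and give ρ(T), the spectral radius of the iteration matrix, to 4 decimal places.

no, ρ = 1.3522

Split A = D + L + U, D = diag(-2.2, -4.2, -2.8).
Gauss-Seidel: T = -(D+L)⁻¹U, row 0 first, T[0,2] = -(-0.6)/(-2.2) = -0.2727; later rows by forward substitution.
  T[0,:] = [+0.0000  +1.5000  -0.2727]
  T[1,:] = [+0.0000  +1.3214  -1.1450]
  T[2,:] = [+0.0000  -0.0587  -0.8295]
|roots of det(T-λI)|: 1.3522, 0.8603, 0.0000.
ρ = 1.3522; 1.3522 > 1 ⇒ diverges.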